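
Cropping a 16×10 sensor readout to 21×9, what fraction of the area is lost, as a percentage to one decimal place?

31.4%

The width stays; only height is cut (since 21×9 is wider than 16×10).
(1.600)/(2.333) ≈ 0.686 of the area survives, leaving 31.43% discarded.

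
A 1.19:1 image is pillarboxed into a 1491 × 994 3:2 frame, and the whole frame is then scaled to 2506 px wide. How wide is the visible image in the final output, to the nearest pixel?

At 1491×994 the image is height-limited, so width = 994 × 1.190 ≈ 1182.86 px.
Resizing to 2506 px wide multiplies everything by 1.6808: 1182.86 → 1988.09 px.

1988 px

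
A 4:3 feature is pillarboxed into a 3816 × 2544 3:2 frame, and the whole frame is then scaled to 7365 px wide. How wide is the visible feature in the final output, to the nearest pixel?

Fitted into 3816×2544, the feature spans the height; its width is 2544 × 4/3 ≈ 3392.00 px.
Resizing to 7365 px wide multiplies everything by 1.9300: 3392.00 → 6546.67 px.

6547 px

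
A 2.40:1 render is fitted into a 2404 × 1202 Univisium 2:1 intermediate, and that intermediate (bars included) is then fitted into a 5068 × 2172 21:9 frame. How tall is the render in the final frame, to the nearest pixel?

2.40:1 in 2404×1202: fills the width, so the render is 2404.00 × 1001.67.
The Univisium 2:1 canvas is height-limited in 5068×2172, giving 4344.00 × 2172.00; scale factor 1.8070.
So the render's height is 1001.67 × 1.8070 ≈ 1810.00.

1810 px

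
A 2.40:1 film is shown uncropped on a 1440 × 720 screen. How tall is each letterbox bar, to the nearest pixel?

60 px

2.40:1 is wider than Univisium 2:1, so it spans the full width.
Content height = 1440 / 2.400 ≈ 600.00 px.
Leftover height: 720 − 600.00 = 120.00 px → 60.00 each side.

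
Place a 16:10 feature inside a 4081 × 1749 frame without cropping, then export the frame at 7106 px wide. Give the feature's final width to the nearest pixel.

At 4081×1749 the feature is height-limited, so width = 1749 × 16/10 ≈ 2798.40 px.
Resizing to 7106 px wide multiplies everything by 1.7412: 2798.40 → 4872.69 px.

4873 px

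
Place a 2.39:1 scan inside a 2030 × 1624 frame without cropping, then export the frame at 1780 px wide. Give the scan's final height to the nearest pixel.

745 px

At 2030×1624 the scan is width-limited, so height = 2030 / 2.390 ≈ 849.37 px.
The frame scales by 1780/2030 = 0.8768; 849.37 × 0.8768 ≈ 744.77 px.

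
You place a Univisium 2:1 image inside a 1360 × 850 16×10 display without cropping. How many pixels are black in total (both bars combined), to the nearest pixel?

231200 pixels

Univisium 2:1 (2.000) > 16×10 (1.600), so the image fills the width.
Content height = 1360 × 1/2 ≈ 680.0000 px.
Black = 850 − 680.0000 = 170.0000 px.
Across the 1360-px span: 170.0000 × 1360 ≈ 231200 px.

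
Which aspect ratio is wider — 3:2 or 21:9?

21:9

3:2 = 1.5 and 21:9 = 2.333; 2.333 > 1.5.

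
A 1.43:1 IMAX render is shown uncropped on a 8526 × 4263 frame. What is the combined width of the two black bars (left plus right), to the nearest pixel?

2430 px

1.43:1 IMAX (1.430) < 2:1 (2.000), so the render fills the height.
The render is 4263 × 1.430 ≈ 6096.09 px wide.
8526 − 6096.09 = 2429.91 px of bars.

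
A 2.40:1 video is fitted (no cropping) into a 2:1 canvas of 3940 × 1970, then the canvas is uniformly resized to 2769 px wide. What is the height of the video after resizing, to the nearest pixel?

In the 3940×1970 frame the video fills the width: height = 3940 / 2.400 ≈ 1641.67 px.
Resizing to 2769 px wide multiplies everything by 0.7028: 1641.67 → 1153.75 px.

1154 px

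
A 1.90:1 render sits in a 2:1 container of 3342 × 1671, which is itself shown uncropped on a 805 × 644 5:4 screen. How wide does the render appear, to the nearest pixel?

765 px

1.90:1 in 3342×1671: fills the height, so the render is 3174.90 × 1671.00.
The 2:1 canvas is width-limited in 805×644, giving 805.00 × 402.50; scale factor 0.2409.
Applying the same ×0.2409: 3174.90 → 764.75.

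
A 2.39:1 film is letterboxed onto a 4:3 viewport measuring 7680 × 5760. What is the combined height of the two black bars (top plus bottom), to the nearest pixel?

2547 px

2.39:1 (2.390) > 4:3 (1.333), so the film fills the width.
Content height = 7680 / 2.390 ≈ 3213.39 px.
Black = 5760 − 3213.39 = 2546.61 px.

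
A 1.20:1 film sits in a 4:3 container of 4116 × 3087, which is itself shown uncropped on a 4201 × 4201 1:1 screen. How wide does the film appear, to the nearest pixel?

3781 px

1.20:1 in 4116×3087: fills the height, so the film is 3704.40 × 3087.00.
The 4:3 canvas is width-limited in 4201×4201, giving 4201.00 × 3150.75; scale factor 1.0207.
The film scales with it: width 3704.40 × 1.0207 ≈ 3780.90.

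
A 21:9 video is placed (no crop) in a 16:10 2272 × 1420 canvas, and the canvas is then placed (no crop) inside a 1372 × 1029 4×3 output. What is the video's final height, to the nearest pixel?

588 px

First fit — 21:9 into 2272×1420 spans the width: 2272.00 × 973.71.
16:10 in 1372×1029: fills the width, so the intermediate becomes 1372.00 × 857.50 — a scale of ×0.6039.
So the video's height is 973.71 × 0.6039 ≈ 588.00.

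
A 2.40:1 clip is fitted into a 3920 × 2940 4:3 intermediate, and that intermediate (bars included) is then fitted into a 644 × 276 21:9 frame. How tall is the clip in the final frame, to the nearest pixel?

2.40:1 in 3920×2940: fills the width, so the clip is 3920.00 × 1633.33.
The 4:3 canvas is height-limited in 644×276, giving 368.00 × 276.00; scale factor 0.0939.
Applying the same ×0.0939: 1633.33 → 153.33.

153 px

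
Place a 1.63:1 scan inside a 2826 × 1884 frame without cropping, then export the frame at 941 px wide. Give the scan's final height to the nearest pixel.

577 px

In the 2826×1884 frame the scan fills the width: height = 2826 / 1.630 ≈ 1733.74 px.
Scaling 2826 → 941 is ×0.3330, so the height becomes 1733.74 × 0.3330 ≈ 577.30 px.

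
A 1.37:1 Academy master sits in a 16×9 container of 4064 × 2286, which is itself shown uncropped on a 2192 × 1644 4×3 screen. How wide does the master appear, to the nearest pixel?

First fit — 1.37:1 Academy into 4064×2286 spans the height: 3131.82 × 2286.00.
16×9 in 2192×1644: fills the width, so the intermediate becomes 2192.00 × 1233.00 — a scale of ×0.5394.
Applying the same ×0.5394: 3131.82 → 1689.21.

1689 px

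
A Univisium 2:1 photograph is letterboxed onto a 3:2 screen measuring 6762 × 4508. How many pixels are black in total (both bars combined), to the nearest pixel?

7620774 pixels

Univisium 2:1 (2.000) > 3:2 (1.500), so the photograph fills the width.
Content height = 6762 × 1/2 ≈ 3381.0000 px.
4508 − 3381.0000 = 1127.0000 px of bars.
Across the 6762-px span: 1127.0000 × 6762 ≈ 7620774 px.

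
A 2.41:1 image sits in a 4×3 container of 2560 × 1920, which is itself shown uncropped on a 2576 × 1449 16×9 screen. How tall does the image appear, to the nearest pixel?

802 px

2.41:1 in 2560×1920: fills the width, so the image is 2560.00 × 1062.24.
Second fit — the 4×3 canvas into 2576×1449 spans the height: 1932.00 × 1449.00 (×0.7547 from 2560×1920).
So the image's height is 1062.24 × 0.7547 ≈ 801.66.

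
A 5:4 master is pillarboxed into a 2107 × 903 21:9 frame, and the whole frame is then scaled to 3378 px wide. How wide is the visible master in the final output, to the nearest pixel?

1810 px

In the 2107×903 frame the master fills the height: width = 903 × 5/4 ≈ 1128.75 px.
The frame scales by 3378/2107 = 1.6032; 1128.75 × 1.6032 ≈ 1809.64 px.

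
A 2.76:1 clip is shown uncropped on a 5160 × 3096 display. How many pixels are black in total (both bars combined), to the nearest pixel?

6328403 pixels

Since 2.760 > 1.667, the clip is width-limited.
That makes the image 1869.5652 px tall (5160 / 2.760).
Leftover height: 3096 − 1869.5652 = 1226.4348 px.
Across the 5160-px span: 1226.4348 × 5160 ≈ 6328403 px.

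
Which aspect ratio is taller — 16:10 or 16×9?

16:10

16:10 = 1.6 and 16×9 = 1.778; 1.778 > 1.6. The smaller width-to-height ratio is the taller frame.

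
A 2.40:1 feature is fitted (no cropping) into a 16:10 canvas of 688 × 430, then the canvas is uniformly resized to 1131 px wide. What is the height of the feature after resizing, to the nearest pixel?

471 px

Fitted into 688×430, the feature spans the width; its height is 688 / 2.400 ≈ 286.67 px.
Scaling 688 → 1131 is ×1.6439, so the height becomes 286.67 × 1.6439 ≈ 471.25 px.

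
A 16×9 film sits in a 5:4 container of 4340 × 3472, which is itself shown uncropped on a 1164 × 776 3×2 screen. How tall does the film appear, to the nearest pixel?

546 px

16×9 in 4340×3472: fills the width, so the film is 4340.00 × 2441.25.
Second fit — the 5:4 canvas into 1164×776 spans the height: 970.00 × 776.00 (×0.2235 from 4340×3472).
So the film's height is 2441.25 × 0.2235 ≈ 545.62.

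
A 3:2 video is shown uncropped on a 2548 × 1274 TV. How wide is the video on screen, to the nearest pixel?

Since 1.500 < 2.000, the video is height-limited.
The video is 1274 × 3/2 ≈ 1911.00 px wide.

1911 px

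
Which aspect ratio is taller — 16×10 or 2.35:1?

16×10

16×10 = 1.6 and 2.35; 2.35 > 1.6. The smaller width-to-height ratio is the taller frame.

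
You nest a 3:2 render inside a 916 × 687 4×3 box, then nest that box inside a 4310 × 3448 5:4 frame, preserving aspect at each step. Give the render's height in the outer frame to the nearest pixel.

2873 px

3:2 in 916×687: fills the width, so the render is 916.00 × 610.67.
Second fit — the 4×3 canvas into 4310×3448 spans the width: 4310.00 × 3232.50 (×4.7052 from 916×687).
So the render's height is 610.67 × 4.7052 ≈ 2873.33.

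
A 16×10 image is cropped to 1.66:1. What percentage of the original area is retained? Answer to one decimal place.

1.66:1 is wider than 16×10, so the crop keeps the full width and trims the height.
Fraction kept = (1.600)/(1.660) ≈ 96.39%.

96.4%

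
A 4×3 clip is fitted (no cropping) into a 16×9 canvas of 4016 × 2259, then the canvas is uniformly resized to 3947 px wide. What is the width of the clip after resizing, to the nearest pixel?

2960 px

In the 4016×2259 frame the clip fills the height: width = 2259 × 4/3 ≈ 3012.00 px.
Scaling 4016 → 3947 is ×0.9828, so the width becomes 3012.00 × 0.9828 ≈ 2960.25 px.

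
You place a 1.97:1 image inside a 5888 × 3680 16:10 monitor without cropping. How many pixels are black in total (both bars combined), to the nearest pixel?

Since 1.970 > 1.600, the image is width-limited.
That makes the image 2988.8325 px tall (5888 / 1.970).
Leftover height: 3680 − 2988.8325 = 691.1675 px.
Bar area = 691.1675 × 5888 ≈ 4069594 px.

4069594 pixels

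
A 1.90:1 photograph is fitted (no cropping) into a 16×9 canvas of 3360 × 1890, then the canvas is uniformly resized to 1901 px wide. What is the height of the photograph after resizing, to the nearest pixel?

At 3360×1890 the photograph is width-limited, so height = 3360 / 1.900 ≈ 1768.42 px.
The frame scales by 1901/3360 = 0.5658; 1768.42 × 0.5658 ≈ 1000.53 px.

1001 px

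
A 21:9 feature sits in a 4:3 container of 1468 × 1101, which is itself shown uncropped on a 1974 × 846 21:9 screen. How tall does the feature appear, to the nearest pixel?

Inside the 1468×1101 canvas the feature is width-limited at 1468.00 × 629.14.
4:3 in 1974×846: fills the height, so the intermediate becomes 1128.00 × 846.00 — a scale of ×0.7684.
So the feature's height is 629.14 × 0.7684 ≈ 483.43.

483 px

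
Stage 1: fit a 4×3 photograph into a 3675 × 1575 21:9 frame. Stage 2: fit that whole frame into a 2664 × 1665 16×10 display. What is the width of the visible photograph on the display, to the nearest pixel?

1522 px

4×3 in 3675×1575: fills the height, so the photograph is 2100.00 × 1575.00.
Second fit — the 21:9 canvas into 2664×1665 spans the width: 2664.00 × 1141.71 (×0.7249 from 3675×1575).
Applying the same ×0.7249: 2100.00 → 1522.29.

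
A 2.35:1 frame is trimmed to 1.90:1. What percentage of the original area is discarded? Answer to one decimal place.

19.1%

1.90:1 is narrower than 2.35:1, so the crop keeps the full height and trims the width.
(1.900)/(2.350) ≈ 0.809 of the area survives, leaving 19.15% discarded.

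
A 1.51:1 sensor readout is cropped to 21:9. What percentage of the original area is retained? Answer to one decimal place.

The width stays; only height is cut (since 21:9 is wider than 1.51:1).
Area ratio = (1.510)/(2.333) = 64.71% retained.

64.7%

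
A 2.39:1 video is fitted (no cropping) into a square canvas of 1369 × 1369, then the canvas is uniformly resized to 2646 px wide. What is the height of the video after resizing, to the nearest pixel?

1107 px

Fitted into 1369×1369, the video spans the width; its height is 1369 / 2.390 ≈ 572.80 px.
The frame scales by 2646/1369 = 1.9328; 572.80 × 1.9328 ≈ 1107.11 px.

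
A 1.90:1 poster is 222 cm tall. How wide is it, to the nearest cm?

422 cm

Width = 222 × 1.900 = 421.80.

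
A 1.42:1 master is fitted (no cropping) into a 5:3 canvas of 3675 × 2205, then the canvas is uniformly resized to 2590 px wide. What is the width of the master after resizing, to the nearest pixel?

2207 px

In the 3675×2205 frame the master fills the height: width = 2205 × 1.420 ≈ 3131.10 px.
Scaling 3675 → 2590 is ×0.7048, so the width becomes 3131.10 × 0.7048 ≈ 2206.68 px.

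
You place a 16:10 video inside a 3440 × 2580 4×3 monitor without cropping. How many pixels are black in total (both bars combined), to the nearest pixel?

1479200 pixels

16:10 is wider than 4×3, so it spans the full width.
That makes the image 2150.0000 px tall (3440 × 10/16).
2580 − 2150.0000 = 430.0000 px of bars.
That's 430.0000 × 3440 ≈ 1479200 black pixels.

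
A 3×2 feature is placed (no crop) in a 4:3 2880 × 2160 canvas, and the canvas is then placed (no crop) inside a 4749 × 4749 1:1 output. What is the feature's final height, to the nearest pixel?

3×2 in 2880×2160: fills the width, so the feature is 2880.00 × 1920.00.
Second fit — the 4:3 canvas into 4749×4749 spans the width: 4749.00 × 3561.75 (×1.6490 from 2880×2160).
The feature scales with it: height 1920.00 × 1.6490 ≈ 3166.00.

3166 px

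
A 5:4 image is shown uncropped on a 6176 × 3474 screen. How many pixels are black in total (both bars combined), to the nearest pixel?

5:4 is narrower than 16:9, so it spans the full height.
That makes the image 4342.5000 px wide (3474 × 5/4).
6176 − 4342.5000 = 1833.5000 px of bars.
That's 1833.5000 × 3474 ≈ 6369579 black pixels.

6369579 pixels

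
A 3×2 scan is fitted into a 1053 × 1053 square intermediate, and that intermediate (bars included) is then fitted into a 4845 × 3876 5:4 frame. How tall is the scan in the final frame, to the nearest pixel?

3×2 in 1053×1053: fills the width, so the scan is 1053.00 × 702.00.
The square canvas is height-limited in 4845×3876, giving 3876.00 × 3876.00; scale factor 3.6809.
The scan scales with it: height 702.00 × 3.6809 ≈ 2584.00.

2584 px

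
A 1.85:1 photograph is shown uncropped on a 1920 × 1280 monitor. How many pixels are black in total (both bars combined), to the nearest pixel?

1.85:1 is wider than 3:2, so it spans the full width.
The photograph is 1920 / 1.850 ≈ 1037.8378 px tall.
1280 − 1037.8378 = 242.1622 px of bars.
Across the 1920-px span: 242.1622 × 1920 ≈ 464951 px.

464951 pixels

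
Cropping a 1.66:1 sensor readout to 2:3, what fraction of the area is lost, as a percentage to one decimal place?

59.8%

Going from 1.66:1 to 2:3 means cutting width while keeping height.
(0.667)/(1.660) ≈ 0.402 of the area survives, leaving 59.84% discarded.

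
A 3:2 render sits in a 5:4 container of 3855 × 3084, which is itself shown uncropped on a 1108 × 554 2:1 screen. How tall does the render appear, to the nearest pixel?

462 px

Inside the 3855×3084 canvas the render is width-limited at 3855.00 × 2570.00.
Second fit — the 5:4 canvas into 1108×554 spans the height: 692.50 × 554.00 (×0.1796 from 3855×3084).
The render scales with it: height 2570.00 × 0.1796 ≈ 461.67.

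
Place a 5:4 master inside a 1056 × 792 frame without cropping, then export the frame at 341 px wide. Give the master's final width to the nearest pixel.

320 px

Fitted into 1056×792, the master spans the height; its width is 792 × 5/4 ≈ 990.00 px.
Resizing to 341 px wide multiplies everything by 0.3229: 990.00 → 319.69 px.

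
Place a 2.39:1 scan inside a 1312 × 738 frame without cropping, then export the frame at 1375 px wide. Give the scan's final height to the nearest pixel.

Fitted into 1312×738, the scan spans the width; its height is 1312 / 2.390 ≈ 548.95 px.
Scaling 1312 → 1375 is ×1.0480, so the height becomes 548.95 × 1.0480 ≈ 575.31 px.

575 px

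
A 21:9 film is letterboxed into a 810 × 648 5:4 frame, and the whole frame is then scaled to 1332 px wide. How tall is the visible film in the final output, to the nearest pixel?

571 px

Fitted into 810×648, the film spans the width; its height is 810 × 9/21 ≈ 347.14 px.
Scaling 810 → 1332 is ×1.6444, so the height becomes 347.14 × 1.6444 ≈ 570.86 px.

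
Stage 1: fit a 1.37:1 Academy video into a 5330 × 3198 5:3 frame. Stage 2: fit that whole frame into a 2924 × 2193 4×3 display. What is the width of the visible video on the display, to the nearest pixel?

1.37:1 Academy in 5330×3198: fills the height, so the video is 4381.26 × 3198.00.
Second fit — the 5:3 canvas into 2924×2193 spans the width: 2924.00 × 1754.40 (×0.5486 from 5330×3198).
So the video's width is 4381.26 × 0.5486 ≈ 2403.53.

2404 px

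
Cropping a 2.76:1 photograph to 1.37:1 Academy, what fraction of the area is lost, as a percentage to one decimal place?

1.37:1 Academy is narrower than 2.76:1, so the crop keeps the full height and trims the width.
(1.370)/(2.760) ≈ 0.496 of the area survives, leaving 50.36% discarded.

50.4%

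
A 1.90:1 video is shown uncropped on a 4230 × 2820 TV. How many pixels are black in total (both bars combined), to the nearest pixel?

1.90:1 (1.900) > 3:2 (1.500), so the video fills the width.
Content height = 4230 / 1.900 ≈ 2226.3158 px.
Leftover height: 2820 − 2226.3158 = 593.6842 px.
Across the 4230-px span: 593.6842 × 4230 ≈ 2511284 px.

2511284 pixels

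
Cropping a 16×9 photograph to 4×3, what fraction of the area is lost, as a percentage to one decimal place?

25.0%

The height stays; only width is cut (since 4×3 is narrower than 16×9).
Fraction kept = (1.333)/(1.778) ≈ 75.00%, so 25.00% is lost.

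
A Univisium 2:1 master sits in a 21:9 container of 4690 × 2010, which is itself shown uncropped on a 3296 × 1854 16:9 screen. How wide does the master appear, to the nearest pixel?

First fit — Univisium 2:1 into 4690×2010 spans the height: 4020.00 × 2010.00.
The 21:9 canvas is width-limited in 3296×1854, giving 3296.00 × 1412.57; scale factor 0.7028.
The master scales with it: width 4020.00 × 0.7028 ≈ 2825.14.

2825 px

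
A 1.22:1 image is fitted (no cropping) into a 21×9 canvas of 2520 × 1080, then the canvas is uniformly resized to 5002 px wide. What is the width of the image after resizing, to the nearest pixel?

In the 2520×1080 frame the image fills the height: width = 1080 × 1.220 ≈ 1317.60 px.
The frame scales by 5002/2520 = 1.9849; 1317.60 × 1.9849 ≈ 2615.33 px.

2615 px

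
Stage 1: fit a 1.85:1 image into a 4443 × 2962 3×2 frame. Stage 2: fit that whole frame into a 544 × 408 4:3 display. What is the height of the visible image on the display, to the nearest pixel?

294 px

1.85:1 in 4443×2962: fills the width, so the image is 4443.00 × 2401.62.
Second fit — the 3×2 canvas into 544×408 spans the width: 544.00 × 362.67 (×0.1224 from 4443×2962).
So the image's height is 2401.62 × 0.1224 ≈ 294.05.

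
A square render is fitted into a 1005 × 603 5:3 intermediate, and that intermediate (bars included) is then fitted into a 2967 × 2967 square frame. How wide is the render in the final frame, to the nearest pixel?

1780 px

First fit — square into 1005×603 spans the height: 603.00 × 603.00.
The 5:3 canvas is width-limited in 2967×2967, giving 2967.00 × 1780.20; scale factor 2.9522.
So the render's width is 603.00 × 2.9522 ≈ 1780.20.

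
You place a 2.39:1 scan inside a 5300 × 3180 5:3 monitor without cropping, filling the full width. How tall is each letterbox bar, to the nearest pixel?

481 px

That makes the image 2217.57 px tall (5300 / 2.390).
Leftover height: 3180 − 2217.57 = 962.43 px → 481.21 each side.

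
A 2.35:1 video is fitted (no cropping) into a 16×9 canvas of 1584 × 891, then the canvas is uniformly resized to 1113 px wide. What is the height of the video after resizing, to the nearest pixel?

474 px

Fitted into 1584×891, the video spans the width; its height is 1584 / 2.350 ≈ 674.04 px.
Scaling 1584 → 1113 is ×0.7027, so the height becomes 674.04 × 0.7027 ≈ 473.62 px.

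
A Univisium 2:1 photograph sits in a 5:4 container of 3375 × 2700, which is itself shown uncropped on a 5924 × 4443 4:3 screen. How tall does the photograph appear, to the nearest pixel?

2777 px

Inside the 3375×2700 canvas the photograph is width-limited at 3375.00 × 1687.50.
5:4 in 5924×4443: fills the height, so the intermediate becomes 5553.75 × 4443.00 — a scale of ×1.6456.
So the photograph's height is 1687.50 × 1.6456 ≈ 2776.88.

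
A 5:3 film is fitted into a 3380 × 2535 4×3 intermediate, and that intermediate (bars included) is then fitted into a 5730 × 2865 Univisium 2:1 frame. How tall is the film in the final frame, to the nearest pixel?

2292 px

First fit — 5:3 into 3380×2535 spans the width: 3380.00 × 2028.00.
The 4×3 canvas is height-limited in 5730×2865, giving 3820.00 × 2865.00; scale factor 1.1302.
Applying the same ×1.1302: 2028.00 → 2292.00.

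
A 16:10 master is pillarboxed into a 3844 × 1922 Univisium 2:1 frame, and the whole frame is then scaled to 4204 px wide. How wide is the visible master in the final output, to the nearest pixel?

In the 3844×1922 frame the master fills the height: width = 1922 × 16/10 ≈ 3075.20 px.
Scaling 3844 → 4204 is ×1.0937, so the width becomes 3075.20 × 1.0937 ≈ 3363.20 px.

3363 px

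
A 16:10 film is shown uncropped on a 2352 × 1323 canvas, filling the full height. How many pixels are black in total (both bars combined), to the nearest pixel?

311170 pixels

Content width = 1323 × 16/10 ≈ 2116.8000 px.
Black = 2352 − 2116.8000 = 235.2000 px.
Across the 1323-px span: 235.2000 × 1323 ≈ 311170 px.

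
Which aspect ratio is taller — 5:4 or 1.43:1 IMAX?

5:4 = 1.25 and 1.43; 1.43 > 1.25. The smaller width-to-height ratio is the taller frame.

5:4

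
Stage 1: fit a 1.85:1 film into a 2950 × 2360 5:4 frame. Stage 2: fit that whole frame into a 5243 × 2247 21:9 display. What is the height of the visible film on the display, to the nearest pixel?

1.85:1 in 2950×2360: fills the width, so the film is 2950.00 × 1594.59.
5:4 in 5243×2247: fills the height, so the intermediate becomes 2808.75 × 2247.00 — a scale of ×0.9521.
Applying the same ×0.9521: 1594.59 → 1518.24.

1518 px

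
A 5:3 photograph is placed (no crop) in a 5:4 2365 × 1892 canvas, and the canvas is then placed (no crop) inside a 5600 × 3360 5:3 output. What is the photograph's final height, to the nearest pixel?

5:3 in 2365×1892: fills the width, so the photograph is 2365.00 × 1419.00.
The 5:4 canvas is height-limited in 5600×3360, giving 4200.00 × 3360.00; scale factor 1.7759.
So the photograph's height is 1419.00 × 1.7759 ≈ 2520.00.

2520 px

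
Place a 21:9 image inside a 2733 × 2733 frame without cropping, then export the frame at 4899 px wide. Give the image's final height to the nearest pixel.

In the 2733×2733 frame the image fills the width: height = 2733 × 9/21 ≈ 1171.29 px.
The frame scales by 4899/2733 = 1.7925; 1171.29 × 1.7925 ≈ 2099.57 px.

2100 px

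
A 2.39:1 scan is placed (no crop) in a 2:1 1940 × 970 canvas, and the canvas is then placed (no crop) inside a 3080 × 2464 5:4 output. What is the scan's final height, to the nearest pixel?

1289 px

Inside the 1940×970 canvas the scan is width-limited at 1940.00 × 811.72.
Second fit — the 2:1 canvas into 3080×2464 spans the width: 3080.00 × 1540.00 (×1.5876 from 1940×970).
The scan scales with it: height 811.72 × 1.5876 ≈ 1288.70.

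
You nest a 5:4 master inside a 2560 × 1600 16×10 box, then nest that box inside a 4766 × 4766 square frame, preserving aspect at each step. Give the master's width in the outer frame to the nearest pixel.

3723 px

First fit — 5:4 into 2560×1600 spans the height: 2000.00 × 1600.00.
The 16×10 canvas is width-limited in 4766×4766, giving 4766.00 × 2978.75; scale factor 1.8617.
Applying the same ×1.8617: 2000.00 → 3723.44.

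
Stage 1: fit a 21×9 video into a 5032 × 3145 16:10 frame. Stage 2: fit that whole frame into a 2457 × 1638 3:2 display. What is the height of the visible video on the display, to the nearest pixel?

1053 px

Inside the 5032×3145 canvas the video is width-limited at 5032.00 × 2156.57.
Second fit — the 16:10 canvas into 2457×1638 spans the width: 2457.00 × 1535.62 (×0.4883 from 5032×3145).
The video scales with it: height 2156.57 × 0.4883 ≈ 1053.00.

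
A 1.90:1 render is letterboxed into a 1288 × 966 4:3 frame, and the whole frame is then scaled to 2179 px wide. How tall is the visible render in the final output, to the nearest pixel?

At 1288×966 the render is width-limited, so height = 1288 / 1.900 ≈ 677.89 px.
The frame scales by 2179/1288 = 1.6918; 677.89 × 1.6918 ≈ 1146.84 px.

1147 px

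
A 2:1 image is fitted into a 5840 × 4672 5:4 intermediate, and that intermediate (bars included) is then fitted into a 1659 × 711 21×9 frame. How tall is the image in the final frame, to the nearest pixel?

Inside the 5840×4672 canvas the image is width-limited at 5840.00 × 2920.00.
The 5:4 canvas is height-limited in 1659×711, giving 888.75 × 711.00; scale factor 0.1522.
Applying the same ×0.1522: 2920.00 → 444.38.

444 px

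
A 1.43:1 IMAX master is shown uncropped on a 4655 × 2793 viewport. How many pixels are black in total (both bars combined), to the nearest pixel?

Since 1.430 < 1.667, the master is height-limited.
The master is 2793 × 1.430 ≈ 3993.9900 px wide.
Leftover width: 4655 − 3993.9900 = 661.0100 px.
Bar area = 661.0100 × 2793 ≈ 1846201 px.

1846201 pixels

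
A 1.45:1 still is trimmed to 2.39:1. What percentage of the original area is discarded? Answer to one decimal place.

39.3%

Going from 1.45:1 to 2.39:1 means cutting height while keeping width.
(1.450)/(2.390) ≈ 0.607 of the area survives, leaving 39.33% discarded.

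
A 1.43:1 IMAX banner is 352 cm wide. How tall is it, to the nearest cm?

352 / 1.430 = 246.15.

246 cm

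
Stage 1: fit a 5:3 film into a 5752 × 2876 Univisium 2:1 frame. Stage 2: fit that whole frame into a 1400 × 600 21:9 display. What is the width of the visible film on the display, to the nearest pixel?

1000 px

Inside the 5752×2876 canvas the film is height-limited at 4793.33 × 2876.00.
Second fit — the Univisium 2:1 canvas into 1400×600 spans the height: 1200.00 × 600.00 (×0.2086 from 5752×2876).
So the film's width is 4793.33 × 0.2086 ≈ 1000.00.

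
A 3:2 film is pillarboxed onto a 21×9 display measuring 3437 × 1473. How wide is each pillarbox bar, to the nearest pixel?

3:2 is narrower than 21×9, so it spans the full height.
The film is 1473 × 3/2 ≈ 2209.50 px wide.
Leftover width: 3437 − 2209.50 = 1227.50 px → 613.75 each side.

614 px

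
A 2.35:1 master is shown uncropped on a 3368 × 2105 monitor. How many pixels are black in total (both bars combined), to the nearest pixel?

2262651 pixels

Since 2.350 > 1.600, the master is width-limited.
The master is 3368 / 2.350 ≈ 1433.1915 px tall.
2105 − 1433.1915 = 671.8085 px of bars.
That's 671.8085 × 3368 ≈ 2262651 black pixels.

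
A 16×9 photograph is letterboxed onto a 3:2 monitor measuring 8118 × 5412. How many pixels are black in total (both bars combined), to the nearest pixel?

6864784 pixels

16×9 is wider than 3:2, so it spans the full width.
Content height = 8118 × 9/16 ≈ 4566.3750 px.
Black = 5412 − 4566.3750 = 845.6250 px.
Bar area = 845.6250 × 8118 ≈ 6864784 px.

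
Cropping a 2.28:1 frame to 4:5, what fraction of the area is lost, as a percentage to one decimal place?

4:5 is narrower than 2.28:1, so the crop keeps the full height and trims the width.
(0.800)/(2.280) ≈ 0.351 of the area survives, leaving 64.91% discarded.

64.9%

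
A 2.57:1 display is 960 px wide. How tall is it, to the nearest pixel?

At 2.57:1, 960 / 2.570 ≈ 373.54.

374 px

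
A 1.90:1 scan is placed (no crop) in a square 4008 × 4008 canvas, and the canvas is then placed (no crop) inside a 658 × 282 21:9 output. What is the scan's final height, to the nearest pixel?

148 px

Inside the 4008×4008 canvas the scan is width-limited at 4008.00 × 2109.47.
The square canvas is height-limited in 658×282, giving 282.00 × 282.00; scale factor 0.0704.
The scan scales with it: height 2109.47 × 0.0704 ≈ 148.42.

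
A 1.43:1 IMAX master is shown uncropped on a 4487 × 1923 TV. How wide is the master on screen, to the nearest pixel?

2750 px

1.43:1 IMAX is narrower than 21×9, so it spans the full height.
That makes the image 2749.89 px wide (1923 × 1.430).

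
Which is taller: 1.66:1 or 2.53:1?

1.66:1

1.66 and 2.53; 2.53 > 1.66. The smaller width-to-height ratio is the taller frame.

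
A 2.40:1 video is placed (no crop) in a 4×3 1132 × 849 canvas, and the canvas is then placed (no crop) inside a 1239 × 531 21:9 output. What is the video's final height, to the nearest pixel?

Inside the 1132×849 canvas the video is width-limited at 1132.00 × 471.67.
The 4×3 canvas is height-limited in 1239×531, giving 708.00 × 531.00; scale factor 0.6254.
So the video's height is 471.67 × 0.6254 ≈ 295.00.

295 px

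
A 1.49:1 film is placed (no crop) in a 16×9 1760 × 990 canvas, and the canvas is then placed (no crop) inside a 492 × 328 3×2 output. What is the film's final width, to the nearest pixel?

412 px

1.49:1 in 1760×990: fills the height, so the film is 1475.10 × 990.00.
The 16×9 canvas is width-limited in 492×328, giving 492.00 × 276.75; scale factor 0.2795.
Applying the same ×0.2795: 1475.10 → 412.36.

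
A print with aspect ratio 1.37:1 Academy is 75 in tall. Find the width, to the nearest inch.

103 in

75 × 1.370 = 102.75.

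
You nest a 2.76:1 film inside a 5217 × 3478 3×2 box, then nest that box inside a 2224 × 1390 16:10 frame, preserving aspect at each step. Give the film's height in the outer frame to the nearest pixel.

755 px

Inside the 5217×3478 canvas the film is width-limited at 5217.00 × 1890.22.
The 3×2 canvas is height-limited in 2224×1390, giving 2085.00 × 1390.00; scale factor 0.3997.
Applying the same ×0.3997: 1890.22 → 755.43.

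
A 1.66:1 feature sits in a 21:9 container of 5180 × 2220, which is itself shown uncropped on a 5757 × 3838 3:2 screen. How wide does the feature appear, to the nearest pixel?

4096 px

Inside the 5180×2220 canvas the feature is height-limited at 3685.20 × 2220.00.
Second fit — the 21:9 canvas into 5757×3838 spans the width: 5757.00 × 2467.29 (×1.1114 from 5180×2220).
So the feature's width is 3685.20 × 1.1114 ≈ 4095.69.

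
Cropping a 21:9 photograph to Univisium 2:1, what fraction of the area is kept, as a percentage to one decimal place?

Going from 21:9 to Univisium 2:1 means cutting width while keeping height.
Fraction kept = (2.000)/(2.333) ≈ 85.71%.

85.7%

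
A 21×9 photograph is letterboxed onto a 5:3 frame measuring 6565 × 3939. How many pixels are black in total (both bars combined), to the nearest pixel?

21×9 is wider than 5:3, so it spans the full width.
Content height = 6565 × 9/21 ≈ 2813.5714 px.
3939 − 2813.5714 = 1125.4286 px of bars.
Bar area = 1125.4286 × 6565 ≈ 7388439 px.

7388439 pixels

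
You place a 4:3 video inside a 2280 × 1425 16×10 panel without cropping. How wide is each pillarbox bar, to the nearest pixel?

190 px

4:3 (1.333) < 16×10 (1.600), so the video fills the height.
Content width = 1425 × 4/3 ≈ 1900.00 px.
2280 − 1900.00 = 380.00 px of bars (190.00 each).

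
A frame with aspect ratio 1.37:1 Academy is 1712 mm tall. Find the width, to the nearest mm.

2345 mm

At 1.37:1 Academy, 1712 × 1.370 ≈ 2345.44.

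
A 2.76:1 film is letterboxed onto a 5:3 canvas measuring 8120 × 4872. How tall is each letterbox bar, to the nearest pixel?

965 px

Since 2.760 > 1.667, the film is width-limited.
The film is 8120 / 2.760 ≈ 2942.03 px tall.
Leftover height: 4872 − 2942.03 = 1929.97 px → 964.99 each side.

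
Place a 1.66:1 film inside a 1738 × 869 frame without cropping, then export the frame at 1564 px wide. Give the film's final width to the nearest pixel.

1298 px

Fitted into 1738×869, the film spans the height; its width is 869 × 1.660 ≈ 1442.54 px.
Scaling 1738 → 1564 is ×0.8999, so the width becomes 1442.54 × 0.8999 ≈ 1298.12 px.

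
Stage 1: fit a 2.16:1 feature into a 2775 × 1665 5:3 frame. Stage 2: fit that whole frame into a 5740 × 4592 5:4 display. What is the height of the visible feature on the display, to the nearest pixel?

Inside the 2775×1665 canvas the feature is width-limited at 2775.00 × 1284.72.
5:3 in 5740×4592: fills the width, so the intermediate becomes 5740.00 × 3444.00 — a scale of ×2.0685.
So the feature's height is 1284.72 × 2.0685 ≈ 2657.41.

2657 px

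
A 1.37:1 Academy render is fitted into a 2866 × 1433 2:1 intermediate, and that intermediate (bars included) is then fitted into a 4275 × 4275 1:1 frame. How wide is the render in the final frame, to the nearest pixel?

First fit — 1.37:1 Academy into 2866×1433 spans the height: 1963.21 × 1433.00.
2:1 in 4275×4275: fills the width, so the intermediate becomes 4275.00 × 2137.50 — a scale of ×1.4916.
So the render's width is 1963.21 × 1.4916 ≈ 2928.38.

2928 px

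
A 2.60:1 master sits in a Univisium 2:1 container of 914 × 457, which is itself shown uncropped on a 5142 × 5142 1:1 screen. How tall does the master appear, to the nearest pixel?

1978 px

2.60:1 in 914×457: fills the width, so the master is 914.00 × 351.54.
Second fit — the Univisium 2:1 canvas into 5142×5142 spans the width: 5142.00 × 2571.00 (×5.6258 from 914×457).
Applying the same ×5.6258: 351.54 → 1977.69.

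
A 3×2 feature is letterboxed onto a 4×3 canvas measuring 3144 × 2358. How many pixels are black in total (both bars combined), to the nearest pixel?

823728 pixels

3×2 is wider than 4×3, so it spans the full width.
The feature is 3144 × 2/3 ≈ 2096.0000 px tall.
Black = 2358 − 2096.0000 = 262.0000 px.
Across the 3144-px span: 262.0000 × 3144 ≈ 823728 px.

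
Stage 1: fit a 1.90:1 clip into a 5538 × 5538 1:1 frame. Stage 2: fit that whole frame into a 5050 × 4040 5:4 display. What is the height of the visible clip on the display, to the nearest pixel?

Inside the 5538×5538 canvas the clip is width-limited at 5538.00 × 2914.74.
Second fit — the 1:1 canvas into 5050×4040 spans the height: 4040.00 × 4040.00 (×0.7295 from 5538×5538).
Applying the same ×0.7295: 2914.74 → 2126.32.

2126 px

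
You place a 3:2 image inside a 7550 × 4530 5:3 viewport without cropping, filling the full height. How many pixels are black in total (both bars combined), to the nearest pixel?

Content width = 4530 × 3/2 ≈ 6795.0000 px.
7550 − 6795.0000 = 755.0000 px of bars.
Bar area = 755.0000 × 4530 ≈ 3420150 px.

3420150 pixels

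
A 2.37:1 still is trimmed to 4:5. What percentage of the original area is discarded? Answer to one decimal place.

66.2%

Going from 2.37:1 to 4:5 means cutting width while keeping height.
Fraction kept = (0.800)/(2.370) ≈ 33.76%, so 66.24% is lost.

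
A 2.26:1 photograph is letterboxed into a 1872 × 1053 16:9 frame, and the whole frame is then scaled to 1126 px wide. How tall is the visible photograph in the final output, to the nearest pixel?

In the 1872×1053 frame the photograph fills the width: height = 1872 / 2.260 ≈ 828.32 px.
Scaling 1872 → 1126 is ×0.6015, so the height becomes 828.32 × 0.6015 ≈ 498.23 px.

498 px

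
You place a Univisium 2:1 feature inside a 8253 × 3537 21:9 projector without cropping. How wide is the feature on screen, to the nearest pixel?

Univisium 2:1 (2.000) < 21:9 (2.333), so the feature fills the height.
The feature is 3537 × 2/1 ≈ 7074.00 px wide.

7074 px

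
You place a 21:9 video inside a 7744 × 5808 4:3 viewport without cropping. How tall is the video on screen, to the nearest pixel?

3319 px

21:9 (2.333) > 4:3 (1.333), so the video fills the width.
Content height = 7744 × 9/21 ≈ 3318.86 px.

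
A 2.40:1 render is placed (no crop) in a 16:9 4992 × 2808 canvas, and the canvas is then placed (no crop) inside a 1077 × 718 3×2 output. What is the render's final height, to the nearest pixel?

449 px

Inside the 4992×2808 canvas the render is width-limited at 4992.00 × 2080.00.
The 16:9 canvas is width-limited in 1077×718, giving 1077.00 × 605.81; scale factor 0.2157.
Applying the same ×0.2157: 2080.00 → 448.75.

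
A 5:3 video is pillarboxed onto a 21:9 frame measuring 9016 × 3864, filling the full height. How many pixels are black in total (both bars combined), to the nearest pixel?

9953664 pixels

The video is 3864 × 5/3 ≈ 6440.0000 px wide.
Leftover width: 9016 − 6440.0000 = 2576.0000 px.
Bar area = 2576.0000 × 3864 ≈ 9953664 px.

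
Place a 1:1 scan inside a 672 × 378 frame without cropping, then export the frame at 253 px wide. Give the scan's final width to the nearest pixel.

142 px

In the 672×378 frame the scan fills the height: width = 378 × 1/1 ≈ 378.00 px.
The frame scales by 253/672 = 0.3765; 378.00 × 0.3765 ≈ 142.31 px.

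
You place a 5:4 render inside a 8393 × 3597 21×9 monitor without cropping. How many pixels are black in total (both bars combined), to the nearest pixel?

14016610 pixels

5:4 is narrower than 21×9, so it spans the full height.
That makes the image 4496.2500 px wide (3597 × 5/4).
Leftover width: 8393 − 4496.2500 = 3896.7500 px.
Across the 3597-px span: 3896.7500 × 3597 ≈ 14016610 px.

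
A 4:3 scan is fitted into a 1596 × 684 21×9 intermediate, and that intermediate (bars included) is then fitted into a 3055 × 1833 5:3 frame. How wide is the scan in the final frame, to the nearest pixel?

Inside the 1596×684 canvas the scan is height-limited at 912.00 × 684.00.
The 21×9 canvas is width-limited in 3055×1833, giving 3055.00 × 1309.29; scale factor 1.9142.
Applying the same ×1.9142: 912.00 → 1745.71.

1746 px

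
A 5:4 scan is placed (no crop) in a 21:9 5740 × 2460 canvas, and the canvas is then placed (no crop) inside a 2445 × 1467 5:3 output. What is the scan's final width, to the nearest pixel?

1310 px

5:4 in 5740×2460: fills the height, so the scan is 3075.00 × 2460.00.
Second fit — the 21:9 canvas into 2445×1467 spans the width: 2445.00 × 1047.86 (×0.4260 from 5740×2460).
The scan scales with it: width 3075.00 × 0.4260 ≈ 1309.82.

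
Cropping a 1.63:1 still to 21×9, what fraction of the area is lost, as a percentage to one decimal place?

Going from 1.63:1 to 21×9 means cutting height while keeping width.
Fraction kept = (1.630)/(2.333) ≈ 69.86%, so 30.14% is lost.

30.1%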